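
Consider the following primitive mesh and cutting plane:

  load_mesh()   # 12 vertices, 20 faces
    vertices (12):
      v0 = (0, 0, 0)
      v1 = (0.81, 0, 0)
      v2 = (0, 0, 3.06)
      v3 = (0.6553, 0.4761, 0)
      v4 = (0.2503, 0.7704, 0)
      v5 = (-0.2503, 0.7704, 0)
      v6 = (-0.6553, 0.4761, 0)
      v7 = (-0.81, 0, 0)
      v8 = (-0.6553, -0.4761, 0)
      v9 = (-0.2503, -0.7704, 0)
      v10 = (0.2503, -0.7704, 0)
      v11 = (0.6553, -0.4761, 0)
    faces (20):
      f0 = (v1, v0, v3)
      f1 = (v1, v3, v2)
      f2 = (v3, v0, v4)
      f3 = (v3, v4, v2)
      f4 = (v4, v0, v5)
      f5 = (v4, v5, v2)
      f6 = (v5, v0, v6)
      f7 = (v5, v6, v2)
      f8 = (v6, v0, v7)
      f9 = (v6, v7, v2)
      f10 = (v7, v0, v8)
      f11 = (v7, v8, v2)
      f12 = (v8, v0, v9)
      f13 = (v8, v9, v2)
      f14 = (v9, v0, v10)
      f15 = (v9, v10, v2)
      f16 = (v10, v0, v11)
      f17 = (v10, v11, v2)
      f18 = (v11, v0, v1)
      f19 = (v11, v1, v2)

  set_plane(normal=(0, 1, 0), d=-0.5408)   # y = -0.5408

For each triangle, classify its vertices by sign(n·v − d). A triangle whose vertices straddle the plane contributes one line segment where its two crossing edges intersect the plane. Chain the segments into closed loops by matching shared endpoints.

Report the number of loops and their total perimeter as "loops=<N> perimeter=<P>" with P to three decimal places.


Straddling triangles (6 of 20):
  (v8,v0,v9) [++-] → (-0.175704, -0.5408, 0)–(-0.566263, -0.5408, 0)  len=0.3906
  (v8,v9,v2) [+-+] → (-0.566263, -0.5408, 0)–(-0.175704, -0.5408, 0.911963)  len=0.9921
  (v9,v0,v10) [-+-] → (-0.175704, -0.5408, 0)–(0.175704, -0.5408, 0)  len=0.3514
  (v9,v10,v2) [--+] → (0.175704, -0.5408, 0.911963)–(-0.175704, -0.5408, 0.911963)  len=0.3514
  (v10,v0,v11) [-++] → (0.175704, -0.5408, 0)–(0.566263, -0.5408, 0)  len=0.3906
  (v10,v11,v2) [-++] → (0.566263, -0.5408, 0)–(0.175704, -0.5408, 0.911963)  len=0.9921

Chained into 1 loop(s):
  loop 1: 6 segments, perimeter = 3.4681
Total perimeter = 3.468

loops=1 perimeter=3.468


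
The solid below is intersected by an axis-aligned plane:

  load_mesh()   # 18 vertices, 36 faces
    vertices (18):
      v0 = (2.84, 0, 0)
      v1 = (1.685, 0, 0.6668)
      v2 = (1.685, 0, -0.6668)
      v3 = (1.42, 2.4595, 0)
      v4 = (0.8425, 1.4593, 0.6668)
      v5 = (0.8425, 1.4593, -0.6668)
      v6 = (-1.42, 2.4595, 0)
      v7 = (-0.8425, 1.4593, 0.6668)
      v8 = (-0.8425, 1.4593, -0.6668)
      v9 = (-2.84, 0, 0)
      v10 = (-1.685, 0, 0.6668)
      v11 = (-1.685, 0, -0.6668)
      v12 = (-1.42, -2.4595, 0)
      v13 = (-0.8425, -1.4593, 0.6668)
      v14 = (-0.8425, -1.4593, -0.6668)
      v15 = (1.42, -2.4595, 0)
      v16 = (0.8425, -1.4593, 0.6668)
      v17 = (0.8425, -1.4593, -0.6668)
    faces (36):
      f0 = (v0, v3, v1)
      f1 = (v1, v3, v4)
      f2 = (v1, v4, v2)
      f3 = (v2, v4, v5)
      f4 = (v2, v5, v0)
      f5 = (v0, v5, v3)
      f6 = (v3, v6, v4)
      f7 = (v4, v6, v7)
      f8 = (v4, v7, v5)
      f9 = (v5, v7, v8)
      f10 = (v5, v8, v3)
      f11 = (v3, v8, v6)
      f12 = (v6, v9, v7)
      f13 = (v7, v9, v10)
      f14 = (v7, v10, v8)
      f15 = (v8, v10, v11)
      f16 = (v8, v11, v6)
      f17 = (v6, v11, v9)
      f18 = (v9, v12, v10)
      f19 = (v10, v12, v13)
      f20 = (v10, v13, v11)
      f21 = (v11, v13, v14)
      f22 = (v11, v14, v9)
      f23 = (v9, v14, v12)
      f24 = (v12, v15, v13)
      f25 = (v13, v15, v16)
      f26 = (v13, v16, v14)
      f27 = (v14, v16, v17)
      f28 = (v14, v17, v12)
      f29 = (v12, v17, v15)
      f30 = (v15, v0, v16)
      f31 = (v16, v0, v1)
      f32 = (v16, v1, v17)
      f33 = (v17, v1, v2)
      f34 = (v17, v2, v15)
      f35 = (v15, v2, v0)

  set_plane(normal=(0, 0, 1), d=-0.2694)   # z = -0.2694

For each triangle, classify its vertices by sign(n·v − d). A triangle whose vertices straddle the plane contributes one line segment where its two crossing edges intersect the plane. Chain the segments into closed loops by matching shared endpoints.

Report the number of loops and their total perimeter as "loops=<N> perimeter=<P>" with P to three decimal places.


loops=2 perimeter=24.350

Straddling triangles (24 of 36):
  (v1,v4,v2) [++-] → (1.43394, 0.434857, -0.2694)–(1.685, 0, -0.2694)  len=0.5021
  (v2,v4,v5) [-+-] → (1.43394, 0.434857, -0.2694)–(0.8425, 1.4593, -0.2694)  len=1.1829
  (v2,v5,v0) [--+] → (2.03297, 0.589585, -0.2694)–(2.37336, 0, -0.2694)  len=0.6808
  (v0,v5,v3) [+-+] → (2.03297, 0.589585, -0.2694)–(1.18668, 2.0554, -0.2694)  len=1.6926
  (v4,v7,v5) [++-] → (0.340386, 1.4593, -0.2694)–(0.8425, 1.4593, -0.2694)  len=0.5021
  (v5,v7,v8) [-+-] → (0.340386, 1.4593, -0.2694)–(-0.8425, 1.4593, -0.2694)  len=1.1829
  (v5,v8,v3) [--+] → (0.505907, 2.0554, -0.2694)–(1.18668, 2.0554, -0.2694)  len=0.6808
  (v3,v8,v6) [+-+] → (0.505907, 2.0554, -0.2694)–(-1.18668, 2.0554, -0.2694)  len=1.6926
  (v7,v10,v8) [++-] → (-1.09356, 1.02444, -0.2694)–(-0.8425, 1.4593, -0.2694)  len=0.5021
  (v8,v10,v11) [-+-] → (-1.09356, 1.02444, -0.2694)–(-1.685, 0, -0.2694)  len=1.1829
  (v8,v11,v6) [--+] → (-1.52707, 1.46581, -0.2694)–(-1.18668, 2.0554, -0.2694)  len=0.6808
  (v6,v11,v9) [+-+] → (-1.52707, 1.46581, -0.2694)–(-2.37336, 0, -0.2694)  len=1.6926
  (v10,v13,v11) [++-] → (-1.43394, -0.434857, -0.2694)–(-1.685, 0, -0.2694)  len=0.5021
  (v11,v13,v14) [-+-] → (-1.43394, -0.434857, -0.2694)–(-0.8425, -1.4593, -0.2694)  len=1.1829
  (v11,v14,v9) [--+] → (-2.03297, -0.589585, -0.2694)–(-2.37336, 0, -0.2694)  len=0.6808
  (v9,v14,v12) [+-+] → (-2.03297, -0.589585, -0.2694)–(-1.18668, -2.0554, -0.2694)  len=1.6926
  (v13,v16,v14) [++-] → (-0.340386, -1.4593, -0.2694)–(-0.8425, -1.4593, -0.2694)  len=0.5021
  (v14,v16,v17) [-+-] → (-0.340386, -1.4593, -0.2694)–(0.8425, -1.4593, -0.2694)  len=1.1829
  (v14,v17,v12) [--+] → (-0.505907, -2.0554, -0.2694)–(-1.18668, -2.0554, -0.2694)  len=0.6808
  (v12,v17,v15) [+-+] → (-0.505907, -2.0554, -0.2694)–(1.18668, -2.0554, -0.2694)  len=1.6926
  (v16,v1,v17) [++-] → (1.09356, -1.02444, -0.2694)–(0.8425, -1.4593, -0.2694)  len=0.5021
  (v17,v1,v2) [-+-] → (1.09356, -1.02444, -0.2694)–(1.685, 0, -0.2694)  len=1.1829
  (v17,v2,v15) [--+] → (1.52707, -1.46581, -0.2694)–(1.18668, -2.0554, -0.2694)  len=0.6808
  (v15,v2,v0) [+-+] → (1.52707, -1.46581, -0.2694)–(2.37336, 0, -0.2694)  len=1.6926

Chained into 2 loop(s):
  loop 1: 12 segments, perimeter = 10.1102
  loop 2: 12 segments, perimeter = 14.2402
Total perimeter = 24.350


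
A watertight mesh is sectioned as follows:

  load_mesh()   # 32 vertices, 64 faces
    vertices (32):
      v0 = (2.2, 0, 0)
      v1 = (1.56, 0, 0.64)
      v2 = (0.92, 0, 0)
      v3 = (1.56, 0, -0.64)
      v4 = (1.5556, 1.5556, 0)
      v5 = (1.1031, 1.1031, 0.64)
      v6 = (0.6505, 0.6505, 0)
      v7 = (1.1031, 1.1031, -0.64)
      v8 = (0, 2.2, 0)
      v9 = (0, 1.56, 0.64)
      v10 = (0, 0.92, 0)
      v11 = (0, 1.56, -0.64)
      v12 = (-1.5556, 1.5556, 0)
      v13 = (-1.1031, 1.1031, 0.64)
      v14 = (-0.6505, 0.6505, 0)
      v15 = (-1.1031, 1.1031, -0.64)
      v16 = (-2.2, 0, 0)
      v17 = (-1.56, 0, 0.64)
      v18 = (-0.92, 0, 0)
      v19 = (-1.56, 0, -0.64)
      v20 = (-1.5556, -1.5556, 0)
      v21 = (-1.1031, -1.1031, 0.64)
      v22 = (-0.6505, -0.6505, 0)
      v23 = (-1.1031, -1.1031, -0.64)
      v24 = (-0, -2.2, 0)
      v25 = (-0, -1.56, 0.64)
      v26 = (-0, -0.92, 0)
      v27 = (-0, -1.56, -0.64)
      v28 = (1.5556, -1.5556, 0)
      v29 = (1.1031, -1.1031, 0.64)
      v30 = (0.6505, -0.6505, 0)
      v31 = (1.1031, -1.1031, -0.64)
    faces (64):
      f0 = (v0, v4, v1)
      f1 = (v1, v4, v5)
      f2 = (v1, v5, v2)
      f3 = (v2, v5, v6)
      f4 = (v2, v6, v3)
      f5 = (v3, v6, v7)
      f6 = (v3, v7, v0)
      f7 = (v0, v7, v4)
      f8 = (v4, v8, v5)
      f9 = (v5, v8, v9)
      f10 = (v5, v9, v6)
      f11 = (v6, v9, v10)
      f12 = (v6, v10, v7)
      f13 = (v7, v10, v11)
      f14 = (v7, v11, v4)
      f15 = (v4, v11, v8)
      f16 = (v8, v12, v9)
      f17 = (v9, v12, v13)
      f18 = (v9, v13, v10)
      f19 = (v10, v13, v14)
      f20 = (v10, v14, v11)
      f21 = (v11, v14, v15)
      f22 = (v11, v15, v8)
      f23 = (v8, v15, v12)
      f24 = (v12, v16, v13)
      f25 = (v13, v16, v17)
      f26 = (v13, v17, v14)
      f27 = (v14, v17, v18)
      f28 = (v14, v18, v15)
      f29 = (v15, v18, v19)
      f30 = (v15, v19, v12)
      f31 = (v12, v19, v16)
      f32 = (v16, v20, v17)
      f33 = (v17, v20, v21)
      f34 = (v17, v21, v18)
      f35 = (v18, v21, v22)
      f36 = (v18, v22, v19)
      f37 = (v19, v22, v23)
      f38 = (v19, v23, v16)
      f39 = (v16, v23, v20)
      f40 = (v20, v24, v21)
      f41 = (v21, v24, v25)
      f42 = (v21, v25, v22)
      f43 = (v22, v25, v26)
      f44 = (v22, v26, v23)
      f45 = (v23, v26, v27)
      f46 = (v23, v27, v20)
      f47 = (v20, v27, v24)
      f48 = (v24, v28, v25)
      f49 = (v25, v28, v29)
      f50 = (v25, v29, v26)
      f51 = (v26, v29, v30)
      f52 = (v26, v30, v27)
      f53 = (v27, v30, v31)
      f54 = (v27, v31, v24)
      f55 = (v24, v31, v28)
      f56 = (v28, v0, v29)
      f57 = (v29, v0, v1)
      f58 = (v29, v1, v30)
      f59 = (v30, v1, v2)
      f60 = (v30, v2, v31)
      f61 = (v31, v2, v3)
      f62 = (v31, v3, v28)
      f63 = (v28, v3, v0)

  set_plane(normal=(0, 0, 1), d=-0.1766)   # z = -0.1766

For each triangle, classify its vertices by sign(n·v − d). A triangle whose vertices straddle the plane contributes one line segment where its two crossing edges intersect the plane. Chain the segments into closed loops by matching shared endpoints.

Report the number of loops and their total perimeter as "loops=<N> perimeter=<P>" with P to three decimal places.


loops=2 perimeter=19.103

Straddling triangles (32 of 64):
  (v2,v6,v3) [++-] → (0.901465, 0.471003, -0.1766)–(1.0966, 0, -0.1766)  len=0.5098
  (v3,v6,v7) [-+-] → (0.901465, 0.471003, -0.1766)–(0.775389, 0.775389, -0.1766)  len=0.3295
  (v3,v7,v0) [--+] → (1.89732, 0.304387, -0.1766)–(2.0234, 0, -0.1766)  len=0.3295
  (v0,v7,v4) [+-+] → (1.89732, 0.304387, -0.1766)–(1.43074, 1.43074, -0.1766)  len=1.2192
  (v6,v10,v7) [++-] → (0.304387, 0.970524, -0.1766)–(0.775389, 0.775389, -0.1766)  len=0.5098
  (v7,v10,v11) [-+-] → (0.304387, 0.970524, -0.1766)–(0, 1.0966, -0.1766)  len=0.3295
  (v7,v11,v4) [--+] → (1.12635, 1.55681, -0.1766)–(1.43074, 1.43074, -0.1766)  len=0.3295
  (v4,v11,v8) [+-+] → (1.12635, 1.55681, -0.1766)–(0, 2.0234, -0.1766)  len=1.2192
  (v10,v14,v11) [++-] → (-0.471003, 0.901465, -0.1766)–(0, 1.0966, -0.1766)  len=0.5098
  (v11,v14,v15) [-+-] → (-0.471003, 0.901465, -0.1766)–(-0.775389, 0.775389, -0.1766)  len=0.3295
  (v11,v15,v8) [--+] → (-0.304387, 1.89732, -0.1766)–(0, 2.0234, -0.1766)  len=0.3295
  (v8,v15,v12) [+-+] → (-0.304387, 1.89732, -0.1766)–(-1.43074, 1.43074, -0.1766)  len=1.2192
  (v14,v18,v15) [++-] → (-0.970524, 0.304387, -0.1766)–(-0.775389, 0.775389, -0.1766)  len=0.5098
  (v15,v18,v19) [-+-] → (-0.970524, 0.304387, -0.1766)–(-1.0966, 0, -0.1766)  len=0.3295
  (v15,v19,v12) [--+] → (-1.55681, 1.12635, -0.1766)–(-1.43074, 1.43074, -0.1766)  len=0.3295
  (v12,v19,v16) [+-+] → (-1.55681, 1.12635, -0.1766)–(-2.0234, 0, -0.1766)  len=1.2192
  (v18,v22,v19) [++-] → (-0.901465, -0.471003, -0.1766)–(-1.0966, 0, -0.1766)  len=0.5098
  (v19,v22,v23) [-+-] → (-0.901465, -0.471003, -0.1766)–(-0.775389, -0.775389, -0.1766)  len=0.3295
  (v19,v23,v16) [--+] → (-1.89732, -0.304387, -0.1766)–(-2.0234, 0, -0.1766)  len=0.3295
  (v16,v23,v20) [+-+] → (-1.89732, -0.304387, -0.1766)–(-1.43074, -1.43074, -0.1766)  len=1.2192
  (v22,v26,v23) [++-] → (-0.304387, -0.970524, -0.1766)–(-0.775389, -0.775389, -0.1766)  len=0.5098
  (v23,v26,v27) [-+-] → (-0.304387, -0.970524, -0.1766)–(0, -1.0966, -0.1766)  len=0.3295
  (v23,v27,v20) [--+] → (-1.12635, -1.55681, -0.1766)–(-1.43074, -1.43074, -0.1766)  len=0.3295
  (v20,v27,v24) [+-+] → (-1.12635, -1.55681, -0.1766)–(0, -2.0234, -0.1766)  len=1.2192
  (v26,v30,v27) [++-] → (0.471003, -0.901465, -0.1766)–(0, -1.0966, -0.1766)  len=0.5098
  (v27,v30,v31) [-+-] → (0.471003, -0.901465, -0.1766)–(0.775389, -0.775389, -0.1766)  len=0.3295
  (v27,v31,v24) [--+] → (0.304387, -1.89732, -0.1766)–(0, -2.0234, -0.1766)  len=0.3295
  (v24,v31,v28) [+-+] → (0.304387, -1.89732, -0.1766)–(1.43074, -1.43074, -0.1766)  len=1.2192
  (v30,v2,v31) [++-] → (0.970524, -0.304387, -0.1766)–(0.775389, -0.775389, -0.1766)  len=0.5098
  (v31,v2,v3) [-+-] → (0.970524, -0.304387, -0.1766)–(1.0966, 0, -0.1766)  len=0.3295
  (v31,v3,v28) [--+] → (1.55681, -1.12635, -0.1766)–(1.43074, -1.43074, -0.1766)  len=0.3295
  (v28,v3,v0) [+-+] → (1.55681, -1.12635, -0.1766)–(2.0234, 0, -0.1766)  len=1.2192

Chained into 2 loop(s):
  loop 1: 16 segments, perimeter = 6.7143
  loop 2: 16 segments, perimeter = 12.3891
Total perimeter = 19.103


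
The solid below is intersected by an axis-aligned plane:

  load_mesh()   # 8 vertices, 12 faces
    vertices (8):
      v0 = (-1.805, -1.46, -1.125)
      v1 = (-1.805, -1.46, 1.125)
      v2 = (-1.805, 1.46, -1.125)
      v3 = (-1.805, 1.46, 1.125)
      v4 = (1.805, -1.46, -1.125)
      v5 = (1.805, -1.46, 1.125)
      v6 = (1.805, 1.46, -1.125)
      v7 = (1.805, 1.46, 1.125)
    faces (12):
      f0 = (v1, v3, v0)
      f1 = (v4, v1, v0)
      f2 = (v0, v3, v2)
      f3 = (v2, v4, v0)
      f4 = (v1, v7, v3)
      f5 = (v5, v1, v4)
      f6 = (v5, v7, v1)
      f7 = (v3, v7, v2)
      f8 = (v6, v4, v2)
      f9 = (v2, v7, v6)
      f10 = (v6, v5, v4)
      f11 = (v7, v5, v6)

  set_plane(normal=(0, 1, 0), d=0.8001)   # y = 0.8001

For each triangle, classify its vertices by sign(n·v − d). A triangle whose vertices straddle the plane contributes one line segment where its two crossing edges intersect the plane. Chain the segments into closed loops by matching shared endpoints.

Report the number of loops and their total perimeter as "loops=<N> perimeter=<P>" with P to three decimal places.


Straddling triangles (8 of 12):
  (v1,v3,v0) [-+-] → (-1.805, 0.8001, 1.125)–(-1.805, 0.8001, 0.616515)  len=0.5085
  (v0,v3,v2) [-++] → (-1.805, 0.8001, 0.616515)–(-1.805, 0.8001, -1.125)  len=1.7415
  (v2,v4,v0) [+--] → (-0.989165, 0.8001, -1.125)–(-1.805, 0.8001, -1.125)  len=0.8158
  (v1,v7,v3) [-++] → (0.989165, 0.8001, 1.125)–(-1.805, 0.8001, 1.125)  len=2.7942
  (v5,v7,v1) [-+-] → (1.805, 0.8001, 1.125)–(0.989165, 0.8001, 1.125)  len=0.8158
  (v6,v4,v2) [+-+] → (1.805, 0.8001, -1.125)–(-0.989165, 0.8001, -1.125)  len=2.7942
  (v6,v5,v4) [+--] → (1.805, 0.8001, -0.616515)–(1.805, 0.8001, -1.125)  len=0.5085
  (v7,v5,v6) [+-+] → (1.805, 0.8001, 1.125)–(1.805, 0.8001, -0.616515)  len=1.7415

Chained into 1 loop(s):
  loop 1: 8 segments, perimeter = 11.7200
Total perimeter = 11.720

loops=1 perimeter=11.720


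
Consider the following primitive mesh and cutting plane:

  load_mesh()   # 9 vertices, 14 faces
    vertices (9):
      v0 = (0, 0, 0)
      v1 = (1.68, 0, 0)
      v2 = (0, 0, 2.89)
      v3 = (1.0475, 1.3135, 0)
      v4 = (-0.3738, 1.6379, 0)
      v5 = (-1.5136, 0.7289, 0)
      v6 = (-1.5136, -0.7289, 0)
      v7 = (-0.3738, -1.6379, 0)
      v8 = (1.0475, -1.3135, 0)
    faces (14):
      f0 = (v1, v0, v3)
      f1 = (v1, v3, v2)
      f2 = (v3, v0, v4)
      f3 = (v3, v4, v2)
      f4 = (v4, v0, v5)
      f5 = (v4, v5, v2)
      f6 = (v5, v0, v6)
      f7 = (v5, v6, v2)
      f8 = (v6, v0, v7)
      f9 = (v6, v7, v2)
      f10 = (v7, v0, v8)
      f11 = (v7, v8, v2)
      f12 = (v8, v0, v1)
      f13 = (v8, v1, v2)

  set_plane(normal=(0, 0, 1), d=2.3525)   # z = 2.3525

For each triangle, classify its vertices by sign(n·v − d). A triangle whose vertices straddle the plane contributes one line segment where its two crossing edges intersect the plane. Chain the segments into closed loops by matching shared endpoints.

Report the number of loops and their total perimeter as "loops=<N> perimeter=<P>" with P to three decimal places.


Straddling triangles (7 of 14):
  (v1,v3,v2) [--+] → (0.194821, 0.244293, 2.3525)–(0.312457, 0, 2.3525)  len=0.2711
  (v3,v4,v2) [--+] → (-0.0695216, 0.304627, 2.3525)–(0.194821, 0.244293, 2.3525)  len=0.2711
  (v4,v5,v2) [--+] → (-0.281509, 0.135565, 2.3525)–(-0.0695216, 0.304627, 2.3525)  len=0.2711
  (v5,v6,v2) [--+] → (-0.281509, -0.135565, 2.3525)–(-0.281509, 0.135565, 2.3525)  len=0.2711
  (v6,v7,v2) [--+] → (-0.0695216, -0.304627, 2.3525)–(-0.281509, -0.135565, 2.3525)  len=0.2711
  (v7,v8,v2) [--+] → (0.194821, -0.244293, 2.3525)–(-0.0695216, -0.304627, 2.3525)  len=0.2711
  (v8,v1,v2) [--+] → (0.312457, 0, 2.3525)–(0.194821, -0.244293, 2.3525)  len=0.2711

Chained into 1 loop(s):
  loop 1: 7 segments, perimeter = 1.8980
Total perimeter = 1.898

loops=1 perimeter=1.898


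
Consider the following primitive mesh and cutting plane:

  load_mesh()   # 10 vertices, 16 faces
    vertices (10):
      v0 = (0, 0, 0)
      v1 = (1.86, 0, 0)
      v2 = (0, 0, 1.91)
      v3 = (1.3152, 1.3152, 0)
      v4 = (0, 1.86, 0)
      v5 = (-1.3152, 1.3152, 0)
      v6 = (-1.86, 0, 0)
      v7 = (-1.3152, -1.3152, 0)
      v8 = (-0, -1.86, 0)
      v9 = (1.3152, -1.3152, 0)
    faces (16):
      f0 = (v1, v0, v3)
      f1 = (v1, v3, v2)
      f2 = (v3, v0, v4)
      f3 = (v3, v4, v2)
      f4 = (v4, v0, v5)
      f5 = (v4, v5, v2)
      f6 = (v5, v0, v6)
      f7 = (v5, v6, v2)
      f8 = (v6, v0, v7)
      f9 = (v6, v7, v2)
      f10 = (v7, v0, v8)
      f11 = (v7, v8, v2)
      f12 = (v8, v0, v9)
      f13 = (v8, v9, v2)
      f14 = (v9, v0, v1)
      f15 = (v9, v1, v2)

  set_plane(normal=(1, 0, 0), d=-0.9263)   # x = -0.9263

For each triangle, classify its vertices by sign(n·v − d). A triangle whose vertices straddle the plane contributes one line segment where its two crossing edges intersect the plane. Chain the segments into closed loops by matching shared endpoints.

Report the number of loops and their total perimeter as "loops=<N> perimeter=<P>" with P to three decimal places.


loops=1 perimeter=6.542

Straddling triangles (8 of 16):
  (v4,v0,v5) [++-] → (-0.9263, 0.9263, 0)–(-0.9263, 1.4763, 0)  len=0.5500
  (v4,v5,v2) [+-+] → (-0.9263, 1.4763, 0)–(-0.9263, 0.9263, 0.56478)  len=0.7883
  (v5,v0,v6) [-+-] → (-0.9263, 0.9263, 0)–(-0.9263, 0, 0)  len=0.9263
  (v5,v6,v2) [--+] → (-0.9263, 0, 0.958799)–(-0.9263, 0.9263, 0.56478)  len=1.0066
  (v6,v0,v7) [-+-] → (-0.9263, 0, 0)–(-0.9263, -0.9263, 0)  len=0.9263
  (v6,v7,v2) [--+] → (-0.9263, -0.9263, 0.56478)–(-0.9263, 0, 0.958799)  len=1.0066
  (v7,v0,v8) [-++] → (-0.9263, -0.9263, 0)–(-0.9263, -1.4763, 0)  len=0.5500
  (v7,v8,v2) [-++] → (-0.9263, -1.4763, 0)–(-0.9263, -0.9263, 0.56478)  len=0.7883

Chained into 1 loop(s):
  loop 1: 8 segments, perimeter = 6.5425
Total perimeter = 6.542


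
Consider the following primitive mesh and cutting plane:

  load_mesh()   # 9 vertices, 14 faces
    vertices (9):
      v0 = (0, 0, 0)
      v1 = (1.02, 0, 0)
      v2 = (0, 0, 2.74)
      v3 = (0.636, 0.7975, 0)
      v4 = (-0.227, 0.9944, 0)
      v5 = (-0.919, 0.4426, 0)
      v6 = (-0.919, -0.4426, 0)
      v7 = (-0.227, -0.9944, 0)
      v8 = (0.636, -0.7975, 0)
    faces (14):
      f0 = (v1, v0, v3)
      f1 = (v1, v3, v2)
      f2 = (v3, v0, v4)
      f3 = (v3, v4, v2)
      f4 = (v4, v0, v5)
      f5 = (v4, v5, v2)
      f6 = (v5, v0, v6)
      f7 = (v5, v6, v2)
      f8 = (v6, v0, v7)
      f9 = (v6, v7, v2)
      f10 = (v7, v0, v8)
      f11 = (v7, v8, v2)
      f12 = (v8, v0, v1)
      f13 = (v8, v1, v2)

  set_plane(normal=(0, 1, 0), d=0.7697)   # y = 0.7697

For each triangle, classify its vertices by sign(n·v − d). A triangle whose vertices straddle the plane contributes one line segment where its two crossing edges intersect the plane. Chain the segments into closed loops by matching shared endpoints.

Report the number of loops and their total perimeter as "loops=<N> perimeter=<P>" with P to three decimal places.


Straddling triangles (6 of 14):
  (v1,v0,v3) [--+] → (0.61383, 0.7697, 0)–(0.649386, 0.7697, 0)  len=0.0356
  (v1,v3,v2) [-+-] → (0.649386, 0.7697, 0)–(0.61383, 0.7697, 0.0955135)  len=0.1019
  (v3,v0,v4) [+-+] → (0.61383, 0.7697, 0)–(-0.175706, 0.7697, 0)  len=0.7895
  (v3,v4,v2) [++-] → (-0.175706, 0.7697, 0.619145)–(0.61383, 0.7697, 0.0955135)  len=0.9474
  (v4,v0,v5) [+--] → (-0.175706, 0.7697, 0)–(-0.508791, 0.7697, 0)  len=0.3331
  (v4,v5,v2) [+--] → (-0.508791, 0.7697, 0)–(-0.175706, 0.7697, 0.619145)  len=0.7031

Chained into 1 loop(s):
  loop 1: 6 segments, perimeter = 2.9105
Total perimeter = 2.911

loops=1 perimeter=2.911


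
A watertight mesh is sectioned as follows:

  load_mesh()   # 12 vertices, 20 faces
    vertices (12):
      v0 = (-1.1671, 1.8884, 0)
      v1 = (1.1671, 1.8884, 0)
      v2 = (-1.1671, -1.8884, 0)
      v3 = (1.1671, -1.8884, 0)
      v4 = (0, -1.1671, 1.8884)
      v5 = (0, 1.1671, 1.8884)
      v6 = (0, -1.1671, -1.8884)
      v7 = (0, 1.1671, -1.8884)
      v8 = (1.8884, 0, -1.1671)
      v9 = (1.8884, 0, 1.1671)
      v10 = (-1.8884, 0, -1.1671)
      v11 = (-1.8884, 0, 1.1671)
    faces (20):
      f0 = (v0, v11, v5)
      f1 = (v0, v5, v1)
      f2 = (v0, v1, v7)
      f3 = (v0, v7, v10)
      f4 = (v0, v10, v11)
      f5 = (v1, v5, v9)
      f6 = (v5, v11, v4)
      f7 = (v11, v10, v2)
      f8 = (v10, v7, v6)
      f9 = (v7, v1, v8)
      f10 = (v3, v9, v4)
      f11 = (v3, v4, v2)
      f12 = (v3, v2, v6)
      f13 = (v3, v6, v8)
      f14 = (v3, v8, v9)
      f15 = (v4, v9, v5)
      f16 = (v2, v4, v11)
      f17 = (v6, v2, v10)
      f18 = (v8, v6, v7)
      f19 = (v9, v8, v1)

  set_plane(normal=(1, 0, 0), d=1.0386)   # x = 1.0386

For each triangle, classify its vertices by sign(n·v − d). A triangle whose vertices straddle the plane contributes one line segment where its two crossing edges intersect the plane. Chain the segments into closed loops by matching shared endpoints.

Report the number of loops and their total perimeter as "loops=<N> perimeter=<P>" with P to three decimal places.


Straddling triangles (10 of 20):
  (v0,v5,v1) [--+] → (1.0386, 1.80898, 0.207917)–(1.0386, 1.8884, 0)  len=0.2226
  (v0,v1,v7) [-+-] → (1.0386, 1.8884, 0)–(1.0386, 1.80898, -0.207917)  len=0.2226
  (v1,v5,v9) [+-+] → (1.0386, 1.80898, 0.207917)–(1.0386, 0.525207, 1.49169)  len=1.8155
  (v7,v1,v8) [-++] → (1.0386, 1.80898, -0.207917)–(1.0386, 0.525207, -1.49169)  len=1.8155
  (v3,v9,v4) [++-] → (1.0386, -0.525207, 1.49169)–(1.0386, -1.80898, 0.207917)  len=1.8155
  (v3,v4,v2) [+--] → (1.0386, -1.80898, 0.207917)–(1.0386, -1.8884, 0)  len=0.2226
  (v3,v2,v6) [+--] → (1.0386, -1.8884, 0)–(1.0386, -1.80898, -0.207917)  len=0.2226
  (v3,v6,v8) [+-+] → (1.0386, -1.80898, -0.207917)–(1.0386, -0.525207, -1.49169)  len=1.8155
  (v4,v9,v5) [-+-] → (1.0386, -0.525207, 1.49169)–(1.0386, 0.525207, 1.49169)  len=1.0504
  (v8,v6,v7) [+--] → (1.0386, -0.525207, -1.49169)–(1.0386, 0.525207, -1.49169)  len=1.0504

Chained into 1 loop(s):
  loop 1: 10 segments, perimeter = 10.2532
Total perimeter = 10.253

loops=1 perimeter=10.253


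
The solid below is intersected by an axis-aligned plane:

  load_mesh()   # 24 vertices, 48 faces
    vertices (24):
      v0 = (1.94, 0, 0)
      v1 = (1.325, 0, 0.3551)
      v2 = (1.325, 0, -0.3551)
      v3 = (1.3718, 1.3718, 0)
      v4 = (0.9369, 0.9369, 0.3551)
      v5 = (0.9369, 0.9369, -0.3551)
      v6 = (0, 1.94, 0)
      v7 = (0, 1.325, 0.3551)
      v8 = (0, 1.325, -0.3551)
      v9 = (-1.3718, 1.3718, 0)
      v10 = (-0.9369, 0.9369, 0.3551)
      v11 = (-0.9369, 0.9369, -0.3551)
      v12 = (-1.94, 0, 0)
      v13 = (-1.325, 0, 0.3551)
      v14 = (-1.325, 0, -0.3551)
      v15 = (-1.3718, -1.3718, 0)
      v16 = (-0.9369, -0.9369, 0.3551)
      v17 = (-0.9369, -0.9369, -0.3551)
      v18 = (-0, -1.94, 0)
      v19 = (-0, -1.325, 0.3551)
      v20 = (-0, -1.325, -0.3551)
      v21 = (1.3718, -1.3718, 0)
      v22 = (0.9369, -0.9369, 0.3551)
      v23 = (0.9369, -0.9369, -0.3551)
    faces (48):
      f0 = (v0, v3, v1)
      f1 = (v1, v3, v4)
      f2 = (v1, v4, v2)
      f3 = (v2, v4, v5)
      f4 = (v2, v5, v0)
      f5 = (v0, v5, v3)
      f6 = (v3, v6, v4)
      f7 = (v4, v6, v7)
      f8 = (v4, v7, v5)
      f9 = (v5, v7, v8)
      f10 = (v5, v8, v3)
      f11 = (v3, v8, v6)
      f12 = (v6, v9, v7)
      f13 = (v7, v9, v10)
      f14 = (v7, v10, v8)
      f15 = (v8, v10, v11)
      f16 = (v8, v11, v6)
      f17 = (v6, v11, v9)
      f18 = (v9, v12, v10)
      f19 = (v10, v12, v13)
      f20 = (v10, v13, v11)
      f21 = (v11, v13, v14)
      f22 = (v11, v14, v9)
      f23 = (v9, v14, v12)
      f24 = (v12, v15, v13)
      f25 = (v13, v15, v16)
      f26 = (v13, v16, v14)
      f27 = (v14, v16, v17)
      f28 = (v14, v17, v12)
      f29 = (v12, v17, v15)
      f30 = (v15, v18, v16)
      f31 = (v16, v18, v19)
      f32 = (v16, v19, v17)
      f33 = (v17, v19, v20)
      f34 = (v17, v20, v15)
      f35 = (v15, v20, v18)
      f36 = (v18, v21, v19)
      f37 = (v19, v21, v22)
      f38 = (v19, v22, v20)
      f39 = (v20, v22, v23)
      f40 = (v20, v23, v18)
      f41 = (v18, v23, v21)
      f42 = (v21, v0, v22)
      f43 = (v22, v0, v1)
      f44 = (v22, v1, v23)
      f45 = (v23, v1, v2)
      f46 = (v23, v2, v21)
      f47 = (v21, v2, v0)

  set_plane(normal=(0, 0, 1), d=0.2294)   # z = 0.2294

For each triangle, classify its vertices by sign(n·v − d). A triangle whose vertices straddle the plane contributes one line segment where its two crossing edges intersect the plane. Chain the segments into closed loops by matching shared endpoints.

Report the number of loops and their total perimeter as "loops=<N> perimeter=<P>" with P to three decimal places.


Straddling triangles (32 of 48):
  (v0,v3,v1) [--+] → (1.34157, 0.485596, 0.2294)–(1.5427, 0, 0.2294)  len=0.5256
  (v1,v3,v4) [+-+] → (1.34157, 0.485596, 0.2294)–(1.09085, 1.09085, 0.2294)  len=0.6551
  (v1,v4,v2) [++-] → (1.00559, 0.771076, 0.2294)–(1.325, 0, 0.2294)  len=0.8346
  (v2,v4,v5) [-+-] → (1.00559, 0.771076, 0.2294)–(0.9369, 0.9369, 0.2294)  len=0.1795
  (v3,v6,v4) [--+] → (0.605252, 1.29198, 0.2294)–(1.09085, 1.09085, 0.2294)  len=0.5256
  (v4,v6,v7) [+-+] → (0.605252, 1.29198, 0.2294)–(0, 1.5427, 0.2294)  len=0.6551
  (v4,v7,v5) [++-] → (0.165824, 1.25631, 0.2294)–(0.9369, 0.9369, 0.2294)  len=0.8346
  (v5,v7,v8) [-+-] → (0.165824, 1.25631, 0.2294)–(0, 1.325, 0.2294)  len=0.1795
  (v6,v9,v7) [--+] → (-0.485596, 1.34157, 0.2294)–(0, 1.5427, 0.2294)  len=0.5256
  (v7,v9,v10) [+-+] → (-0.485596, 1.34157, 0.2294)–(-1.09085, 1.09085, 0.2294)  len=0.6551
  (v7,v10,v8) [++-] → (-0.771076, 1.00559, 0.2294)–(0, 1.325, 0.2294)  len=0.8346
  (v8,v10,v11) [-+-] → (-0.771076, 1.00559, 0.2294)–(-0.9369, 0.9369, 0.2294)  len=0.1795
  (v9,v12,v10) [--+] → (-1.29198, 0.605252, 0.2294)–(-1.09085, 1.09085, 0.2294)  len=0.5256
  (v10,v12,v13) [+-+] → (-1.29198, 0.605252, 0.2294)–(-1.5427, 0, 0.2294)  len=0.6551
  (v10,v13,v11) [++-] → (-1.25631, 0.165824, 0.2294)–(-0.9369, 0.9369, 0.2294)  len=0.8346
  (v11,v13,v14) [-+-] → (-1.25631, 0.165824, 0.2294)–(-1.325, 0, 0.2294)  len=0.1795
  (v12,v15,v13) [--+] → (-1.34157, -0.485596, 0.2294)–(-1.5427, 0, 0.2294)  len=0.5256
  (v13,v15,v16) [+-+] → (-1.34157, -0.485596, 0.2294)–(-1.09085, -1.09085, 0.2294)  len=0.6551
  (v13,v16,v14) [++-] → (-1.00559, -0.771076, 0.2294)–(-1.325, 0, 0.2294)  len=0.8346
  (v14,v16,v17) [-+-] → (-1.00559, -0.771076, 0.2294)–(-0.9369, -0.9369, 0.2294)  len=0.1795
  (v15,v18,v16) [--+] → (-0.605252, -1.29198, 0.2294)–(-1.09085, -1.09085, 0.2294)  len=0.5256
  (v16,v18,v19) [+-+] → (-0.605252, -1.29198, 0.2294)–(0, -1.5427, 0.2294)  len=0.6551
  (v16,v19,v17) [++-] → (-0.165824, -1.25631, 0.2294)–(-0.9369, -0.9369, 0.2294)  len=0.8346
  (v17,v19,v20) [-+-] → (-0.165824, -1.25631, 0.2294)–(0, -1.325, 0.2294)  len=0.1795
  (v18,v21,v19) [--+] → (0.485596, -1.34157, 0.2294)–(0, -1.5427, 0.2294)  len=0.5256
  (v19,v21,v22) [+-+] → (0.485596, -1.34157, 0.2294)–(1.09085, -1.09085, 0.2294)  len=0.6551
  (v19,v22,v20) [++-] → (0.771076, -1.00559, 0.2294)–(0, -1.325, 0.2294)  len=0.8346
  (v20,v22,v23) [-+-] → (0.771076, -1.00559, 0.2294)–(0.9369, -0.9369, 0.2294)  len=0.1795
  (v21,v0,v22) [--+] → (1.29198, -0.605252, 0.2294)–(1.09085, -1.09085, 0.2294)  len=0.5256
  (v22,v0,v1) [+-+] → (1.29198, -0.605252, 0.2294)–(1.5427, 0, 0.2294)  len=0.6551
  (v22,v1,v23) [++-] → (1.25631, -0.165824, 0.2294)–(0.9369, -0.9369, 0.2294)  len=0.8346
  (v23,v1,v2) [-+-] → (1.25631, -0.165824, 0.2294)–(1.325, 0, 0.2294)  len=0.1795

Chained into 2 loop(s):
  loop 1: 16 segments, perimeter = 9.4458
  loop 2: 16 segments, perimeter = 8.1128
Total perimeter = 17.559

loops=2 perimeter=17.559


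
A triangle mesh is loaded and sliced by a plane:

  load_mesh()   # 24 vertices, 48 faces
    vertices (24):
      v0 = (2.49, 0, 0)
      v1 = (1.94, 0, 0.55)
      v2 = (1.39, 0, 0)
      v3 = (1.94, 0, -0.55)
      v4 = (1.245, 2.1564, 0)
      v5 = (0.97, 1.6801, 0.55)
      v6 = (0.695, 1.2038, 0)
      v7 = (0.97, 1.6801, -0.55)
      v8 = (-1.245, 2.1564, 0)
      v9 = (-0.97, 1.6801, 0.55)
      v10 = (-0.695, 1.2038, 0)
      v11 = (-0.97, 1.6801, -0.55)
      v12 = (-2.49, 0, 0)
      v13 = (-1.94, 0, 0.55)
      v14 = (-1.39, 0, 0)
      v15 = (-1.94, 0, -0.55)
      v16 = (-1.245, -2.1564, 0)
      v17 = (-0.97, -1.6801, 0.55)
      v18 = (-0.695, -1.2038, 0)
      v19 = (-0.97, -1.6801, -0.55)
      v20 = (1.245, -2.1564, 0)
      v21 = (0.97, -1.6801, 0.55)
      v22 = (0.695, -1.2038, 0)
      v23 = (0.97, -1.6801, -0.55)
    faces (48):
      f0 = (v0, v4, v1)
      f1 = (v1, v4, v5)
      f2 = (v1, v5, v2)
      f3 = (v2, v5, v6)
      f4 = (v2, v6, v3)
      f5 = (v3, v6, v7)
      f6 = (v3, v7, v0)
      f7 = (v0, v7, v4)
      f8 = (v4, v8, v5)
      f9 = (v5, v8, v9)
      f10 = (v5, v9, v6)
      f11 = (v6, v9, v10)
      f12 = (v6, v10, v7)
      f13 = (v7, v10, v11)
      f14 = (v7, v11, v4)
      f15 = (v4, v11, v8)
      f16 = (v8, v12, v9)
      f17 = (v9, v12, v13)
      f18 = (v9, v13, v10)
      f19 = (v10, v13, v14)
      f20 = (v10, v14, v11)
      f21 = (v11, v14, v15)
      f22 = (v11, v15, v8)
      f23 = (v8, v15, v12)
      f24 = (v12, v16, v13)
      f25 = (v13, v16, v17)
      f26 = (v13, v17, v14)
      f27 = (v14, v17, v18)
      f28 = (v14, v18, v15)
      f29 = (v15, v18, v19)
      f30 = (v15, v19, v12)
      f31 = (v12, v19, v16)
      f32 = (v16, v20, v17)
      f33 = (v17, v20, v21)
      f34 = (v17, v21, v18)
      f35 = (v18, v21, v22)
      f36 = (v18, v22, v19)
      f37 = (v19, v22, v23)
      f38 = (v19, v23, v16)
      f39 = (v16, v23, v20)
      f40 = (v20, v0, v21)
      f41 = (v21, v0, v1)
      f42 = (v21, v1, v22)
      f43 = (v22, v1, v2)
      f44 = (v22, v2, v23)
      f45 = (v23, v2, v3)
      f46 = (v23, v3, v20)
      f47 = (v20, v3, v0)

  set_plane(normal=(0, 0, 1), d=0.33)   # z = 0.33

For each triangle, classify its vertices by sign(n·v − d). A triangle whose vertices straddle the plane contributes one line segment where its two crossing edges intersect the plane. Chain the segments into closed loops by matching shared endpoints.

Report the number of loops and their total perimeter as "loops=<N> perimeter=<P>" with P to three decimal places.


loops=2 perimeter=23.280

Straddling triangles (24 of 48):
  (v0,v4,v1) [--+] → (1.662, 0.86256, 0.33)–(2.16, 0, 0.33)  len=0.9960
  (v1,v4,v5) [+-+] → (1.662, 0.86256, 0.33)–(1.08, 1.87062, 0.33)  len=1.1640
  (v1,v5,v2) [++-] → (1.138, 1.00806, 0.33)–(1.72, 0, 0.33)  len=1.1640
  (v2,v5,v6) [-+-] → (1.138, 1.00806, 0.33)–(0.86, 1.48958, 0.33)  len=0.5560
  (v4,v8,v5) [--+] → (0.084, 1.87062, 0.33)–(1.08, 1.87062, 0.33)  len=0.9960
  (v5,v8,v9) [+-+] → (0.084, 1.87062, 0.33)–(-1.08, 1.87062, 0.33)  len=1.1640
  (v5,v9,v6) [++-] → (-0.304, 1.48958, 0.33)–(0.86, 1.48958, 0.33)  len=1.1640
  (v6,v9,v10) [-+-] → (-0.304, 1.48958, 0.33)–(-0.86, 1.48958, 0.33)  len=0.5560
  (v8,v12,v9) [--+] → (-1.578, 1.00806, 0.33)–(-1.08, 1.87062, 0.33)  len=0.9960
  (v9,v12,v13) [+-+] → (-1.578, 1.00806, 0.33)–(-2.16, 0, 0.33)  len=1.1640
  (v9,v13,v10) [++-] → (-1.442, 0.48152, 0.33)–(-0.86, 1.48958, 0.33)  len=1.1640
  (v10,v13,v14) [-+-] → (-1.442, 0.48152, 0.33)–(-1.72, 0, 0.33)  len=0.5560
  (v12,v16,v13) [--+] → (-1.662, -0.86256, 0.33)–(-2.16, 0, 0.33)  len=0.9960
  (v13,v16,v17) [+-+] → (-1.662, -0.86256, 0.33)–(-1.08, -1.87062, 0.33)  len=1.1640
  (v13,v17,v14) [++-] → (-1.138, -1.00806, 0.33)–(-1.72, 0, 0.33)  len=1.1640
  (v14,v17,v18) [-+-] → (-1.138, -1.00806, 0.33)–(-0.86, -1.48958, 0.33)  len=0.5560
  (v16,v20,v17) [--+] → (-0.084, -1.87062, 0.33)–(-1.08, -1.87062, 0.33)  len=0.9960
  (v17,v20,v21) [+-+] → (-0.084, -1.87062, 0.33)–(1.08, -1.87062, 0.33)  len=1.1640
  (v17,v21,v18) [++-] → (0.304, -1.48958, 0.33)–(-0.86, -1.48958, 0.33)  len=1.1640
  (v18,v21,v22) [-+-] → (0.304, -1.48958, 0.33)–(0.86, -1.48958, 0.33)  len=0.5560
  (v20,v0,v21) [--+] → (1.578, -1.00806, 0.33)–(1.08, -1.87062, 0.33)  len=0.9960
  (v21,v0,v1) [+-+] → (1.578, -1.00806, 0.33)–(2.16, 0, 0.33)  len=1.1640
  (v21,v1,v22) [++-] → (1.442, -0.48152, 0.33)–(0.86, -1.48958, 0.33)  len=1.1640
  (v22,v1,v2) [-+-] → (1.442, -0.48152, 0.33)–(1.72, 0, 0.33)  len=0.5560

Chained into 2 loop(s):
  loop 1: 12 segments, perimeter = 12.9600
  loop 2: 12 segments, perimeter = 10.3201
Total perimeter = 23.280


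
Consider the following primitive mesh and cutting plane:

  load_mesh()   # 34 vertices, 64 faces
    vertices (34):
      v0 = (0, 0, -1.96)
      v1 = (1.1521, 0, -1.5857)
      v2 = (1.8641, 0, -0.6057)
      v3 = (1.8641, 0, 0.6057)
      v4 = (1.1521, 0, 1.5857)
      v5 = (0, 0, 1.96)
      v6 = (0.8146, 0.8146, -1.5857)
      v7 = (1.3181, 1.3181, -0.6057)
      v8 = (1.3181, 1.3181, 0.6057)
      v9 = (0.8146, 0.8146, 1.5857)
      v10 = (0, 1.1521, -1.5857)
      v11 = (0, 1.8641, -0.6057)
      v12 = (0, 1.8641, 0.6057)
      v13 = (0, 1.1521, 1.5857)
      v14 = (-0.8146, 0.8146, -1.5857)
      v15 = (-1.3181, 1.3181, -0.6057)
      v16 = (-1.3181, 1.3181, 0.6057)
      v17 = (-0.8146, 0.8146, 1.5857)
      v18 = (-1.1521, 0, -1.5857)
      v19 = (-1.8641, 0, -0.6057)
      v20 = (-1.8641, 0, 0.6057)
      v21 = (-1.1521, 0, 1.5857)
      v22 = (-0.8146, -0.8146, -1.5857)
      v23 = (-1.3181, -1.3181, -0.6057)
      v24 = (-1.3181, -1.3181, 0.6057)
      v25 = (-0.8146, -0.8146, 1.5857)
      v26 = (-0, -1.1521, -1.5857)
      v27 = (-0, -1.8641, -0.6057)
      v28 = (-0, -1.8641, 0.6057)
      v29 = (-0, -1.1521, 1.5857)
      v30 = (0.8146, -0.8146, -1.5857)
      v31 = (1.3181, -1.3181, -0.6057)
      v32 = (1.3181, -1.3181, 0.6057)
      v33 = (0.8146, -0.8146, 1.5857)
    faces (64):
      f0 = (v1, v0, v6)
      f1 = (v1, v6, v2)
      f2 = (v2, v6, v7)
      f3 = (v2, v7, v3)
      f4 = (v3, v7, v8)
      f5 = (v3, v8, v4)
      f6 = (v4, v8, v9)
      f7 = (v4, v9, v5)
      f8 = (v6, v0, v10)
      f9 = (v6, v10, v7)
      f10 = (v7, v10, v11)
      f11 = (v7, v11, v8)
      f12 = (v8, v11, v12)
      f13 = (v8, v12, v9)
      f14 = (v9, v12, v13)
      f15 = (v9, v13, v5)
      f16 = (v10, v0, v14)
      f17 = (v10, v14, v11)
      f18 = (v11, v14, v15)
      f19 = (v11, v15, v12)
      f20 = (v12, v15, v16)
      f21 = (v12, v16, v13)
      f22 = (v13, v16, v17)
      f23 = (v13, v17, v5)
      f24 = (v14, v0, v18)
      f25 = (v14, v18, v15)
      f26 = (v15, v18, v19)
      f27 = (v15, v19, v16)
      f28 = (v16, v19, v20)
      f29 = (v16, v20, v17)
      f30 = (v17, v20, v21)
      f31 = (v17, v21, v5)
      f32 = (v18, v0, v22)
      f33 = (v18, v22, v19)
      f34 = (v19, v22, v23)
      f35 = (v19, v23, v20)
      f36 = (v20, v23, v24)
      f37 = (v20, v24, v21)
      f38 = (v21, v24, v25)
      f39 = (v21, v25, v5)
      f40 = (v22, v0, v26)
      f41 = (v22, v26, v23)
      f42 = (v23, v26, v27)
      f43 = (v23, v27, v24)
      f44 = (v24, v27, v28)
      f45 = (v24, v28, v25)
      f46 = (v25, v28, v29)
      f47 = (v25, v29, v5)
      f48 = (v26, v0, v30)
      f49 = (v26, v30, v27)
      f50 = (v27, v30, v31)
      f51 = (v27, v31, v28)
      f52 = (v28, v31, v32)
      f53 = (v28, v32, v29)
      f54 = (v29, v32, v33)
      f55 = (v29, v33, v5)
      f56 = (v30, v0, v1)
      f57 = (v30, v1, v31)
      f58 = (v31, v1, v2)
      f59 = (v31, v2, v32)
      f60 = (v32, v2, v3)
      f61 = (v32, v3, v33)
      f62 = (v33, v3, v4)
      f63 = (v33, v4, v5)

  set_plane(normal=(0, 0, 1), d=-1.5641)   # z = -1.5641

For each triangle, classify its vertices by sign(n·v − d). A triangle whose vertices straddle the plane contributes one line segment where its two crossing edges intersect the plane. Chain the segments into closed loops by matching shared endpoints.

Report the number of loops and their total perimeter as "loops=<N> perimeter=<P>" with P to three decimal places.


loops=1 perimeter=7.150

Straddling triangles (16 of 64):
  (v1,v6,v2) [--+] → (0.837732, 0.796646, -1.5641)–(1.16779, 0, -1.5641)  len=0.8623
  (v2,v6,v7) [+-+] → (0.837732, 0.796646, -1.5641)–(0.825698, 0.825698, -1.5641)  len=0.0314
  (v6,v10,v7) [--+] → (0.029052, 1.15576, -1.5641)–(0.825698, 0.825698, -1.5641)  len=0.8623
  (v7,v10,v11) [+-+] → (0.029052, 1.15576, -1.5641)–(0, 1.16779, -1.5641)  len=0.0314
  (v10,v14,v11) [--+] → (-0.796646, 0.837732, -1.5641)–(0, 1.16779, -1.5641)  len=0.8623
  (v11,v14,v15) [+-+] → (-0.796646, 0.837732, -1.5641)–(-0.825698, 0.825698, -1.5641)  len=0.0314
  (v14,v18,v15) [--+] → (-1.15576, 0.029052, -1.5641)–(-0.825698, 0.825698, -1.5641)  len=0.8623
  (v15,v18,v19) [+-+] → (-1.15576, 0.029052, -1.5641)–(-1.16779, 0, -1.5641)  len=0.0314
  (v18,v22,v19) [--+] → (-0.837732, -0.796646, -1.5641)–(-1.16779, 0, -1.5641)  len=0.8623
  (v19,v22,v23) [+-+] → (-0.837732, -0.796646, -1.5641)–(-0.825698, -0.825698, -1.5641)  len=0.0314
  (v22,v26,v23) [--+] → (-0.029052, -1.15576, -1.5641)–(-0.825698, -0.825698, -1.5641)  len=0.8623
  (v23,v26,v27) [+-+] → (-0.029052, -1.15576, -1.5641)–(0, -1.16779, -1.5641)  len=0.0314
  (v26,v30,v27) [--+] → (0.796646, -0.837732, -1.5641)–(0, -1.16779, -1.5641)  len=0.8623
  (v27,v30,v31) [+-+] → (0.796646, -0.837732, -1.5641)–(0.825698, -0.825698, -1.5641)  len=0.0314
  (v30,v1,v31) [--+] → (1.15576, -0.029052, -1.5641)–(0.825698, -0.825698, -1.5641)  len=0.8623
  (v31,v1,v2) [+-+] → (1.15576, -0.029052, -1.5641)–(1.16779, 0, -1.5641)  len=0.0314

Chained into 1 loop(s):
  loop 1: 16 segments, perimeter = 7.1501
Total perimeter = 7.150


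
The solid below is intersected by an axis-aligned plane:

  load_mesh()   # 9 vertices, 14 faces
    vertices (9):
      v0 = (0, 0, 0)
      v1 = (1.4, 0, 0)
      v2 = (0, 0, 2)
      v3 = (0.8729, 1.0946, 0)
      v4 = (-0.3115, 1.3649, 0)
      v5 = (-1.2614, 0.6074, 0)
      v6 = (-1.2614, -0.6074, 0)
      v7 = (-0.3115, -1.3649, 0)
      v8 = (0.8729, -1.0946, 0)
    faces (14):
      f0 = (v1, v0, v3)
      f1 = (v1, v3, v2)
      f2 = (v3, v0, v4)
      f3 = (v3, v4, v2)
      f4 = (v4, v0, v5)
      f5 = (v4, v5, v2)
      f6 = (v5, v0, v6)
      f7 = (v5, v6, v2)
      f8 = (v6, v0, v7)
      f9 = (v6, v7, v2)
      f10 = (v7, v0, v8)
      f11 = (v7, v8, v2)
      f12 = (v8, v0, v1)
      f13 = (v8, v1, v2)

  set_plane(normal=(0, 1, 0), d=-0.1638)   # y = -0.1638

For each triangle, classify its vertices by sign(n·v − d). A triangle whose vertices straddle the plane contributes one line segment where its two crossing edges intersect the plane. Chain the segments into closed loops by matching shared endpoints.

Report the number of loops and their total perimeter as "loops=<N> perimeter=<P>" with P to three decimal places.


loops=1 perimeter=6.989

Straddling triangles (8 of 14):
  (v5,v0,v6) [++-] → (-0.340167, -0.1638, 0)–(-1.2614, -0.1638, 0)  len=0.9212
  (v5,v6,v2) [+-+] → (-1.2614, -0.1638, 0)–(-0.340167, -0.1638, 1.46065)  len=1.7269
  (v6,v0,v7) [-+-] → (-0.340167, -0.1638, 0)–(-0.0373827, -0.1638, 0)  len=0.3028
  (v6,v7,v2) [--+] → (-0.0373827, -0.1638, 1.75998)–(-0.340167, -0.1638, 1.46065)  len=0.4258
  (v7,v0,v8) [-+-] → (-0.0373827, -0.1638, 0)–(0.130624, -0.1638, 0)  len=0.1680
  (v7,v8,v2) [--+] → (0.130624, -0.1638, 1.70071)–(-0.0373827, -0.1638, 1.75998)  len=0.1782
  (v8,v0,v1) [-++] → (0.130624, -0.1638, 0)–(1.32112, -0.1638, 0)  len=1.1905
  (v8,v1,v2) [-++] → (1.32112, -0.1638, 0)–(0.130624, -0.1638, 1.70071)  len=2.0760

Chained into 1 loop(s):
  loop 1: 8 segments, perimeter = 6.9893
Total perimeter = 6.989
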